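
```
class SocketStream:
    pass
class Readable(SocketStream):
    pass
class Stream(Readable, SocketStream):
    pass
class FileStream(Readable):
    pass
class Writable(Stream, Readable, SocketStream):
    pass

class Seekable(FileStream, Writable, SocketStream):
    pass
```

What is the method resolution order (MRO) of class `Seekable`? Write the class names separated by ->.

Seekable -> FileStream -> Writable -> Stream -> Readable -> SocketStream -> object

L[Seekable] = Seekable + merge(L[FileStream], L[Writable], L[SocketStream], [FileStream Writable SocketStream])
  take FileStream:  [FileStream Readable SocketStream object] + [Writable Stream Readable SocketStream object] + [SocketStream object] + [FileStream Writable SocketStream]
  take Writable:  [Readable SocketStream object] + [Writable Stream Readable SocketStream object] + [SocketStream object] + [Writable SocketStream]
  take Stream:  [Readable SocketStream object] + [Stream Readable SocketStream object] + [SocketStream object] + [SocketStream]
  take Readable:  [Readable SocketStream object] + [Readable SocketStream object] + [SocketStream object] + [SocketStream]
  take SocketStream:  [SocketStream object] + [SocketStream object] + [SocketStream object] + [SocketStream]
  take object:  [object] + [object] + [object]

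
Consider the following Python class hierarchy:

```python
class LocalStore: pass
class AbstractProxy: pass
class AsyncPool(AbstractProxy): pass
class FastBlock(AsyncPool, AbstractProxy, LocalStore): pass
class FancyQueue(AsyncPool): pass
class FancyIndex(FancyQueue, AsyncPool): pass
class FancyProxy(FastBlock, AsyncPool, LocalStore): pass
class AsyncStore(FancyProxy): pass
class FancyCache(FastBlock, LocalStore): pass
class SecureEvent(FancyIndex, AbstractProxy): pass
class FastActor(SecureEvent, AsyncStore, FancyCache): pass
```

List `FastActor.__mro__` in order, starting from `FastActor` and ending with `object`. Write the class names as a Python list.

[FastActor, SecureEvent, FancyIndex, FancyQueue, AsyncStore, FancyProxy, FancyCache, FastBlock, AsyncPool, AbstractProxy, LocalStore, object]

L[FastActor] = FastActor + merge(L[SecureEvent], L[AsyncStore], L[FancyCache], [SecureEvent AsyncStore FancyCache])
  take SecureEvent:  [SecureEvent FancyIndex FancyQueue AsyncPool AbstractProxy object] + [AsyncStore FancyProxy FastBlock AsyncPool AbstractProxy LocalStore object] + [FancyCache FastBlock AsyncPool AbstractProxy LocalStore object] + [SecureEvent AsyncStore FancyCache]
  take FancyIndex:  [FancyIndex FancyQueue AsyncPool AbstractProxy object] + [AsyncStore FancyProxy FastBlock AsyncPool AbstractProxy LocalStore object] + [FancyCache FastBlock AsyncPool AbstractProxy LocalStore object] + [AsyncStore FancyCache]
  take FancyQueue:  [FancyQueue AsyncPool AbstractProxy object] + [AsyncStore FancyProxy FastBlock AsyncPool AbstractProxy LocalStore object] + [FancyCache FastBlock AsyncPool AbstractProxy LocalStore object] + [AsyncStore FancyCache]
  take AsyncStore:  [AsyncPool AbstractProxy object] + [AsyncStore FancyProxy FastBlock AsyncPool AbstractProxy LocalStore object] + [FancyCache FastBlock AsyncPool AbstractProxy LocalStore object] + [AsyncStore FancyCache]
  take FancyProxy:  [AsyncPool AbstractProxy object] + [FancyProxy FastBlock AsyncPool AbstractProxy LocalStore object] + [FancyCache FastBlock AsyncPool AbstractProxy LocalStore object] + [FancyCache]
  take FancyCache:  [AsyncPool AbstractProxy object] + [FastBlock AsyncPool AbstractProxy LocalStore object] + [FancyCache FastBlock AsyncPool AbstractProxy LocalStore object] + [FancyCache]
  take FastBlock:  [AsyncPool AbstractProxy object] + [FastBlock AsyncPool AbstractProxy LocalStore object] + [FastBlock AsyncPool AbstractProxy LocalStore object]
  take AsyncPool:  [AsyncPool AbstractProxy object] + [AsyncPool AbstractProxy LocalStore object] + [AsyncPool AbstractProxy LocalStore object]
  take AbstractProxy:  [AbstractProxy object] + [AbstractProxy LocalStore object] + [AbstractProxy LocalStore object]
  take LocalStore:  [object] + [LocalStore object] + [LocalStore object]
  take object:  [object] + [object] + [object]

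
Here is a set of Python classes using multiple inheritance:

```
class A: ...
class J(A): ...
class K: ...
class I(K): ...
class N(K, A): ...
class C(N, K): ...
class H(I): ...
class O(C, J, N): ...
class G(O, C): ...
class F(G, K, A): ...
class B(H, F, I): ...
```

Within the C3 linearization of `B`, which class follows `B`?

L[B] = B + merge(L[H], L[F], L[I], [H F I])
  take H:  [H I K object] + [F G O C J N K A object] + [I K object] + [H F I]
  take F:  [I K object] + [F G O C J N K A object] + [I K object] + [F I]
  take I:  [I K object] + [G O C J N K A object] + [I K object] + [I]
  take G:  [K object] + [G O C J N K A object] + [K object]
  take O:  [K object] + [O C J N K A object] + [K object]
  take C:  [K object] + [C J N K A object] + [K object]
  take J:  [K object] + [J N K A object] + [K object]
  take N:  [K object] + [N K A object] + [K object]
  take K:  [K object] + [K A object] + [K object]
  take A:  [object] + [A object] + [object]
  take object:  [object] + [object] + [object]
MRO: B H F I G O C J N K A object
B is at position 0; next is H.

H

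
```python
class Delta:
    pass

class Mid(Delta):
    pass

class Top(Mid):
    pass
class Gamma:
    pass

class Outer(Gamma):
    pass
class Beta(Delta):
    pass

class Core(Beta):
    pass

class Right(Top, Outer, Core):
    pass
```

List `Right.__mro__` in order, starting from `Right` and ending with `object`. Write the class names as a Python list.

[Right, Top, Mid, Outer, Gamma, Core, Beta, Delta, object]

L[Right] = Right + merge(L[Top], L[Outer], L[Core], [Top Outer Core])
  take Top:  [Top Mid Delta object] + [Outer Gamma object] + [Core Beta Delta object] + [Top Outer Core]
  take Mid:  [Mid Delta object] + [Outer Gamma object] + [Core Beta Delta object] + [Outer Core]
  take Outer:  [Delta object] + [Outer Gamma object] + [Core Beta Delta object] + [Outer Core]
  take Gamma:  [Delta object] + [Gamma object] + [Core Beta Delta object] + [Core]
  take Core:  [Delta object] + [object] + [Core Beta Delta object] + [Core]
  take Beta:  [Delta object] + [object] + [Beta Delta object]
  take Delta:  [Delta object] + [object] + [Delta object]
  take object:  [object] + [object] + [object]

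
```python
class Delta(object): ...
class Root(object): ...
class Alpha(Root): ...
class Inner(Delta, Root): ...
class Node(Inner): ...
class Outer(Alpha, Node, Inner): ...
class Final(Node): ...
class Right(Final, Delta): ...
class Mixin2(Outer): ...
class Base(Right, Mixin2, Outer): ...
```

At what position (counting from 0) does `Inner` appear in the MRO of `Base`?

7

L[Base] = Base + merge(L[Right], L[Mixin2], L[Outer], [Right Mixin2 Outer])
  take Right:  [Right Final Node Inner Delta Root object] + [Mixin2 Outer Alpha Node Inner Delta Root object] + [Outer Alpha Node Inner Delta Root object] + [Right Mixin2 Outer]
  take Final:  [Final Node Inner Delta Root object] + [Mixin2 Outer Alpha Node Inner Delta Root object] + [Outer Alpha Node Inner Delta Root object] + [Mixin2 Outer]
  take Mixin2:  [Node Inner Delta Root object] + [Mixin2 Outer Alpha Node Inner Delta Root object] + [Outer Alpha Node Inner Delta Root object] + [Mixin2 Outer]
  take Outer:  [Node Inner Delta Root object] + [Outer Alpha Node Inner Delta Root object] + [Outer Alpha Node Inner Delta Root object] + [Outer]
  take Alpha:  [Node Inner Delta Root object] + [Alpha Node Inner Delta Root object] + [Alpha Node Inner Delta Root object]
  take Node:  [Node Inner Delta Root object] + [Node Inner Delta Root object] + [Node Inner Delta Root object]
  take Inner:  [Inner Delta Root object] + [Inner Delta Root object] + [Inner Delta Root object]
  take Delta:  [Delta Root object] + [Delta Root object] + [Delta Root object]
  take Root:  [Root object] + [Root object] + [Root object]
  take object:  [object] + [object] + [object]
MRO: Base Right Final Mixin2 Outer Alpha Node Inner Delta Root object
Inner sits at index 7.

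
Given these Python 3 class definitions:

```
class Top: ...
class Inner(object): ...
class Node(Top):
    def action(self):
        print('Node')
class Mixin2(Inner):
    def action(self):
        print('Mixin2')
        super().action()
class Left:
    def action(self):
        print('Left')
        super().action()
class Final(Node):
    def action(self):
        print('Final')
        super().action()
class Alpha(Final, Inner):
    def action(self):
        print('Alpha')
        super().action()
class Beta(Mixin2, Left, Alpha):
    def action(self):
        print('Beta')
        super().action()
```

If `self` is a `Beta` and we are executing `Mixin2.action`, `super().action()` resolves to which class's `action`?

L[Beta] = Beta + merge(L[Mixin2], L[Left], L[Alpha], [Mixin2 Left Alpha])
  take Mixin2:  [Mixin2 Inner object] + [Left object] + [Alpha Final Node Top Inner object] + [Mixin2 Left Alpha]
  take Left:  [Inner object] + [Left object] + [Alpha Final Node Top Inner object] + [Left Alpha]
  take Alpha:  [Inner object] + [object] + [Alpha Final Node Top Inner object] + [Alpha]
  take Final:  [Inner object] + [object] + [Final Node Top Inner object]
  take Node:  [Inner object] + [object] + [Node Top Inner object]
  take Top:  [Inner object] + [object] + [Top Inner object]
  take Inner:  [Inner object] + [object] + [Inner object]
  take object:  [object] + [object] + [object]
MRO: Beta Mixin2 Left Alpha Final Node Top Inner object
super() in Mixin2.action on a Beta instance goes to the class after Mixin2 in Beta's MRO: Left.

Left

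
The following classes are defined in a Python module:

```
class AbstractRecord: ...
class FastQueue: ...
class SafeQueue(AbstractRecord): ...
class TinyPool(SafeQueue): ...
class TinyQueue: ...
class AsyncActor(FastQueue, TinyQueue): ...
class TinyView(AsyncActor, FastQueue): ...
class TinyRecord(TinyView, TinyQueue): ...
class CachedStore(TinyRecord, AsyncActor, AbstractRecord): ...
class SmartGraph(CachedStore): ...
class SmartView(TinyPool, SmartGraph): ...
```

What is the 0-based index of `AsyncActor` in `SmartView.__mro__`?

7

L[SmartView] = SmartView + merge(L[TinyPool], L[SmartGraph], [TinyPool SmartGraph])
  take TinyPool:  [TinyPool SafeQueue AbstractRecord object] + [SmartGraph CachedStore TinyRecord TinyView AsyncActor FastQueue TinyQueue AbstractRecord object] + [TinyPool SmartGraph]
  take SafeQueue:  [SafeQueue AbstractRecord object] + [SmartGraph CachedStore TinyRecord TinyView AsyncActor FastQueue TinyQueue AbstractRecord object] + [SmartGraph]
  take SmartGraph:  [AbstractRecord object] + [SmartGraph CachedStore TinyRecord TinyView AsyncActor FastQueue TinyQueue AbstractRecord object] + [SmartGraph]
  take CachedStore:  [AbstractRecord object] + [CachedStore TinyRecord TinyView AsyncActor FastQueue TinyQueue AbstractRecord object]
  take TinyRecord:  [AbstractRecord object] + [TinyRecord TinyView AsyncActor FastQueue TinyQueue AbstractRecord object]
  take TinyView:  [AbstractRecord object] + [TinyView AsyncActor FastQueue TinyQueue AbstractRecord object]
  take AsyncActor:  [AbstractRecord object] + [AsyncActor FastQueue TinyQueue AbstractRecord object]
  take FastQueue:  [AbstractRecord object] + [FastQueue TinyQueue AbstractRecord object]
  take TinyQueue:  [AbstractRecord object] + [TinyQueue AbstractRecord object]
  take AbstractRecord:  [AbstractRecord object] + [AbstractRecord object]
  take object:  [object] + [object]
MRO: SmartView TinyPool SafeQueue SmartGraph CachedStore TinyRecord TinyView AsyncActor FastQueue TinyQueue AbstractRecord object
AsyncActor sits at index 7.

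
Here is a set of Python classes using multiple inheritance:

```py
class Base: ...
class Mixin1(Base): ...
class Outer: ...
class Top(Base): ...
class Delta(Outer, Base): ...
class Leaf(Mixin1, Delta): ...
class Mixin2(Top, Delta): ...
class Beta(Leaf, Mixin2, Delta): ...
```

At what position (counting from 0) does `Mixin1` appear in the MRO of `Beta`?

L[Beta] = Beta + merge(L[Leaf], L[Mixin2], L[Delta], [Leaf Mixin2 Delta])
  take Leaf:  [Leaf Mixin1 Delta Outer Base object] + [Mixin2 Top Delta Outer Base object] + [Delta Outer Base object] + [Leaf Mixin2 Delta]
  take Mixin1:  [Mixin1 Delta Outer Base object] + [Mixin2 Top Delta Outer Base object] + [Delta Outer Base object] + [Mixin2 Delta]
  take Mixin2:  [Delta Outer Base object] + [Mixin2 Top Delta Outer Base object] + [Delta Outer Base object] + [Mixin2 Delta]
  take Top:  [Delta Outer Base object] + [Top Delta Outer Base object] + [Delta Outer Base object] + [Delta]
  take Delta:  [Delta Outer Base object] + [Delta Outer Base object] + [Delta Outer Base object] + [Delta]
  take Outer:  [Outer Base object] + [Outer Base object] + [Outer Base object]
  take Base:  [Base object] + [Base object] + [Base object]
  take object:  [object] + [object] + [object]
MRO: Beta Leaf Mixin1 Mixin2 Top Delta Outer Base object
Mixin1 sits at index 2.

2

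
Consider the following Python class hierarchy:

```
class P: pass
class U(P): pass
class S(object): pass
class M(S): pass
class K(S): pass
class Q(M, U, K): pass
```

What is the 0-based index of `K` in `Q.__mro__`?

4

L[Q] = Q + merge(L[M], L[U], L[K], [M U K])
  take M:  [M S object] + [U P object] + [K S object] + [M U K]
  take U:  [S object] + [U P object] + [K S object] + [U K]
  take P:  [S object] + [P object] + [K S object] + [K]
  take K:  [S object] + [object] + [K S object] + [K]
  take S:  [S object] + [object] + [S object]
  take object:  [object] + [object] + [object]
MRO: Q M U P K S object
K sits at index 4.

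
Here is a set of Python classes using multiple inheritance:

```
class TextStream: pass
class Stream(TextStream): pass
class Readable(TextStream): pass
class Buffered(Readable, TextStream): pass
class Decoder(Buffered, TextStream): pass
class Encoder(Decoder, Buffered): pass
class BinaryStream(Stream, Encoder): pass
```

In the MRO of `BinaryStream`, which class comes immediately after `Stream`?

L[BinaryStream] = BinaryStream + merge(L[Stream], L[Encoder], [Stream Encoder])
  take Stream:  [Stream TextStream object] + [Encoder Decoder Buffered Readable TextStream object] + [Stream Encoder]
  take Encoder:  [TextStream object] + [Encoder Decoder Buffered Readable TextStream object] + [Encoder]
  take Decoder:  [TextStream object] + [Decoder Buffered Readable TextStream object]
  take Buffered:  [TextStream object] + [Buffered Readable TextStream object]
  take Readable:  [TextStream object] + [Readable TextStream object]
  take TextStream:  [TextStream object] + [TextStream object]
  take object:  [object] + [object]
MRO: BinaryStream Stream Encoder Decoder Buffered Readable TextStream object
Stream is at position 1; next is Encoder.

Encoder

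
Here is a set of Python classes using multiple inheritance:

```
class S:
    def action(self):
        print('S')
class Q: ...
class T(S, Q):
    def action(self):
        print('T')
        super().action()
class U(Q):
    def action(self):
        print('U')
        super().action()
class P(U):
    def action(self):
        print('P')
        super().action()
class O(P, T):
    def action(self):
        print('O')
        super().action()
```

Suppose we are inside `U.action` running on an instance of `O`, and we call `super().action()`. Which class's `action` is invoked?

T

L[O] = O + merge(L[P], L[T], [P T])
  take P:  [P U Q object] + [T S Q object] + [P T]
  take U:  [U Q object] + [T S Q object] + [T]
  take T:  [Q object] + [T S Q object] + [T]
  take S:  [Q object] + [S Q object]
  take Q:  [Q object] + [Q object]
  take object:  [object] + [object]
MRO: O P U T S Q object
super() in U.action on a O instance goes to the class after U in O's MRO: T.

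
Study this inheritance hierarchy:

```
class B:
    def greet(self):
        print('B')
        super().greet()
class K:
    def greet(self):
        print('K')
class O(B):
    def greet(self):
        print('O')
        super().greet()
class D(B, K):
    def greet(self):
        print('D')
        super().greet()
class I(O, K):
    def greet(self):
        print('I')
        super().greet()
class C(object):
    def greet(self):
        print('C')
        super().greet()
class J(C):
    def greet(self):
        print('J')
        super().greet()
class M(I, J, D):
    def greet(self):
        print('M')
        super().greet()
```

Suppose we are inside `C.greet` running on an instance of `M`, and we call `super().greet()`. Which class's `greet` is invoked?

D

L[M] = M + merge(L[I], L[J], L[D], [I J D])
  take I:  [I O B K object] + [J C object] + [D B K object] + [I J D]
  take O:  [O B K object] + [J C object] + [D B K object] + [J D]
  take J:  [B K object] + [J C object] + [D B K object] + [J D]
  take C:  [B K object] + [C object] + [D B K object] + [D]
  take D:  [B K object] + [object] + [D B K object] + [D]
  take B:  [B K object] + [object] + [B K object]
  take K:  [K object] + [object] + [K object]
  take object:  [object] + [object] + [object]
MRO: M I O J C D B K object
super() in C.greet on a M instance goes to the class after C in M's MRO: D.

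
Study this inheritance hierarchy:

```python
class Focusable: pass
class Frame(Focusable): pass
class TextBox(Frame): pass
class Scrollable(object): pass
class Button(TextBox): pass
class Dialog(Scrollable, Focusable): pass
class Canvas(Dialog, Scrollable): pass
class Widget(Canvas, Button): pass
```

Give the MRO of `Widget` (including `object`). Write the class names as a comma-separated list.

Widget, Canvas, Dialog, Scrollable, Button, TextBox, Frame, Focusable, object

L[Widget] = Widget + merge(L[Canvas], L[Button], [Canvas Button])
  take Canvas:  [Canvas Dialog Scrollable Focusable object] + [Button TextBox Frame Focusable object] + [Canvas Button]
  take Dialog:  [Dialog Scrollable Focusable object] + [Button TextBox Frame Focusable object] + [Button]
  take Scrollable:  [Scrollable Focusable object] + [Button TextBox Frame Focusable object] + [Button]
  take Button:  [Focusable object] + [Button TextBox Frame Focusable object] + [Button]
  take TextBox:  [Focusable object] + [TextBox Frame Focusable object]
  take Frame:  [Focusable object] + [Frame Focusable object]
  take Focusable:  [Focusable object] + [Focusable object]
  take object:  [object] + [object]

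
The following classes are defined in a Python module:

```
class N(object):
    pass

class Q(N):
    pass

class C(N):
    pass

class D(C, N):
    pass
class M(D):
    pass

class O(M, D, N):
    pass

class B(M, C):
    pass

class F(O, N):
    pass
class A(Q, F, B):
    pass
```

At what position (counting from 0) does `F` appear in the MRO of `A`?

2

L[A] = A + merge(L[Q], L[F], L[B], [Q F B])
  take Q:  [Q N object] + [F O M D C N object] + [B M D C N object] + [Q F B]
  take F:  [N object] + [F O M D C N object] + [B M D C N object] + [F B]
  take O:  [N object] + [O M D C N object] + [B M D C N object] + [B]
  take B:  [N object] + [M D C N object] + [B M D C N object] + [B]
  take M:  [N object] + [M D C N object] + [M D C N object]
  take D:  [N object] + [D C N object] + [D C N object]
  take C:  [N object] + [C N object] + [C N object]
  take N:  [N object] + [N object] + [N object]
  take object:  [object] + [object] + [object]
MRO: A Q F O B M D C N object
F sits at index 2.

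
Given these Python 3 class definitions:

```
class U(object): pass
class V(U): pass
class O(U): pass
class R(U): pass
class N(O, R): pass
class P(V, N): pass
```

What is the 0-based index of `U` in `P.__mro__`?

5

L[P] = P + merge(L[V], L[N], [V N])
  take V:  [V U object] + [N O R U object] + [V N]
  take N:  [U object] + [N O R U object] + [N]
  take O:  [U object] + [O R U object]
  take R:  [U object] + [R U object]
  take U:  [U object] + [U object]
  take object:  [object] + [object]
MRO: P V N O R U object
U sits at index 5.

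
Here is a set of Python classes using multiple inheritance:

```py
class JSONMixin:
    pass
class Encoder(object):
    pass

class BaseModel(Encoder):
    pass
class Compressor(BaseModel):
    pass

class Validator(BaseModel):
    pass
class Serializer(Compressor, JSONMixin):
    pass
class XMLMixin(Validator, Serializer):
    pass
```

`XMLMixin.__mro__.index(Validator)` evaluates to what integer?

L[XMLMixin] = XMLMixin + merge(L[Validator], L[Serializer], [Validator Serializer])
  take Validator:  [Validator BaseModel Encoder object] + [Serializer Compressor BaseModel Encoder JSONMixin object] + [Validator Serializer]
  take Serializer:  [BaseModel Encoder object] + [Serializer Compressor BaseModel Encoder JSONMixin object] + [Serializer]
  take Compressor:  [BaseModel Encoder object] + [Compressor BaseModel Encoder JSONMixin object]
  take BaseModel:  [BaseModel Encoder object] + [BaseModel Encoder JSONMixin object]
  take Encoder:  [Encoder object] + [Encoder JSONMixin object]
  take JSONMixin:  [object] + [JSONMixin object]
  take object:  [object] + [object]
MRO: XMLMixin Validator Serializer Compressor BaseModel Encoder JSONMixin object
Validator sits at index 1.

1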